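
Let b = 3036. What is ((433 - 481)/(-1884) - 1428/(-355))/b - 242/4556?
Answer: -4990158353/96365926470 ≈ -0.051783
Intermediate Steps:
((433 - 481)/(-1884) - 1428/(-355))/b - 242/4556 = ((433 - 481)/(-1884) - 1428/(-355))/3036 - 242/4556 = (-48*(-1/1884) - 1428*(-1/355))*(1/3036) - 242*1/4556 = (4/157 + 1428/355)*(1/3036) - 121/2278 = (225616/55735)*(1/3036) - 121/2278 = 56404/42302865 - 121/2278 = -4990158353/96365926470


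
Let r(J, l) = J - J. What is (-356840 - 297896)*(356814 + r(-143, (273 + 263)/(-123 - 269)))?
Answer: -233618971104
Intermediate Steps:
r(J, l) = 0
(-356840 - 297896)*(356814 + r(-143, (273 + 263)/(-123 - 269))) = (-356840 - 297896)*(356814 + 0) = -654736*356814 = -233618971104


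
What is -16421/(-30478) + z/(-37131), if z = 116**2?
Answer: 199616183/1131678618 ≈ 0.17639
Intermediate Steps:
z = 13456
-16421/(-30478) + z/(-37131) = -16421/(-30478) + 13456/(-37131) = -16421*(-1/30478) + 13456*(-1/37131) = 16421/30478 - 13456/37131 = 199616183/1131678618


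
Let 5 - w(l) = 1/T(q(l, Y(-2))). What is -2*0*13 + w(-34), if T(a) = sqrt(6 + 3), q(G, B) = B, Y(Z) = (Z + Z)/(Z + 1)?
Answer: 14/3 ≈ 4.6667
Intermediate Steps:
Y(Z) = 2*Z/(1 + Z) (Y(Z) = (2*Z)/(1 + Z) = 2*Z/(1 + Z))
T(a) = 3 (T(a) = sqrt(9) = 3)
w(l) = 14/3 (w(l) = 5 - 1/3 = 14/3)
-2*0*13 + w(-34) = -2*0*13 + 14/3 = 0*13 + 14/3 = 0 + 14/3 = 14/3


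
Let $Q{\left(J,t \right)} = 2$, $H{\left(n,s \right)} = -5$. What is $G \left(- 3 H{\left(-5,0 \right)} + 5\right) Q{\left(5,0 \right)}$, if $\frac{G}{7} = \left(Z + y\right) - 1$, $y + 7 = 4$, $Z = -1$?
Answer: $-1400$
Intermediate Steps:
$y = -3$ ($y = -7 + 4 = -3$)
$G = -35$ ($G = 7 \left(\left(-1 - 3\right) - 1\right) = 7 \left(-4 - 1\right) = 7 \left(-5\right) = -35$)
$G \left(- 3 H{\left(-5,0 \right)} + 5\right) Q{\left(5,0 \right)} = - 35 \left(\left(-3\right) \left(-5\right) + 5\right) 2 = - 35 \left(15 + 5\right) 2 = \left(-35\right) 20 \cdot 2 = \left(-700\right) 2 = -1400$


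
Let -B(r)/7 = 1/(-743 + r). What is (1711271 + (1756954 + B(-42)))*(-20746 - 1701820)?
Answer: -4689783487357712/785 ≈ -5.9742e+12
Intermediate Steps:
B(r) = -7/(-743 + r)
(1711271 + (1756954 + B(-42)))*(-20746 - 1701820) = (1711271 + (1756954 - 7/(-743 - 42)))*(-20746 - 1701820) = (1711271 + (1756954 - 7/(-785)))*(-1722566) = (1711271 + (1756954 - 7*(-1/785)))*(-1722566) = (1711271 + (1756954 + 7/785))*(-1722566) = (1711271 + 1379208897/785)*(-1722566) = (2722556632/785)*(-1722566) = -4689783487357712/785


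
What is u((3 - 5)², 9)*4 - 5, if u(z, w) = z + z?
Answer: 27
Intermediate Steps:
u(z, w) = 2*z
u((3 - 5)², 9)*4 - 5 = (2*(3 - 5)²)*4 - 5 = (2*(-2)²)*4 - 5 = (2*4)*4 - 5 = 8*4 - 5 = 32 - 5 = 27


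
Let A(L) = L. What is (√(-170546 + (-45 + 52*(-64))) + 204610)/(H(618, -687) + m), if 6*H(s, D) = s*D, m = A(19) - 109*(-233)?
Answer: -40922/9069 - I*√173919/45345 ≈ -4.5123 - 0.009197*I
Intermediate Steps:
m = 25416 (m = 19 - 109*(-233) = 19 + 25397 = 25416)
H(s, D) = D*s/6 (H(s, D) = (s*D)/6 = (D*s)/6 = D*s/6)
(√(-170546 + (-45 + 52*(-64))) + 204610)/(H(618, -687) + m) = (√(-170546 + (-45 + 52*(-64))) + 204610)/((⅙)*(-687)*618 + 25416) = (√(-170546 + (-45 - 3328)) + 204610)/(-70761 + 25416) = (√(-170546 - 3373) + 204610)/(-45345) = (√(-173919) + 204610)*(-1/45345) = (I*√173919 + 204610)*(-1/45345) = (204610 + I*√173919)*(-1/45345) = -40922/9069 - I*√173919/45345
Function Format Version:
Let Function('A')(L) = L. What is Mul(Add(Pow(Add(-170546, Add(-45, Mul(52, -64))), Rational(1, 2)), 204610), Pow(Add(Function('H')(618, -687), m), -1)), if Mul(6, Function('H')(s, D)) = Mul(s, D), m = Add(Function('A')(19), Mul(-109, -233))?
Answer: Add(Rational(-40922, 9069), Mul(Rational(-1, 45345), I, Pow(173919, Rational(1, 2)))) ≈ Add(-4.5123, Mul(-0.0091970, I))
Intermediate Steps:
m = 25416 (m = Add(19, Mul(-109, -233)) = Add(19, 25397) = 25416)
Function('H')(s, D) = Mul(Rational(1, 6), D, s) (Function('H')(s, D) = Mul(Rational(1, 6), Mul(s, D)) = Mul(Rational(1, 6), Mul(D, s)) = Mul(Rational(1, 6), D, s))
Mul(Add(Pow(Add(-170546, Add(-45, Mul(52, -64))), Rational(1, 2)), 204610), Pow(Add(Function('H')(618, -687), m), -1)) = Mul(Add(Pow(Add(-170546, Add(-45, Mul(52, -64))), Rational(1, 2)), 204610), Pow(Add(Mul(Rational(1, 6), -687, 618), 25416), -1)) = Mul(Add(Pow(Add(-170546, Add(-45, -3328)), Rational(1, 2)), 204610), Pow(Add(-70761, 25416), -1)) = Mul(Add(Pow(Add(-170546, -3373), Rational(1, 2)), 204610), Pow(-45345, -1)) = Mul(Add(Pow(-173919, Rational(1, 2)), 204610), Rational(-1, 45345)) = Mul(Add(Mul(I, Pow(173919, Rational(1, 2))), 204610), Rational(-1, 45345)) = Mul(Add(204610, Mul(I, Pow(173919, Rational(1, 2)))), Rational(-1, 45345)) = Add(Rational(-40922, 9069), Mul(Rational(-1, 45345), I, Pow(173919, Rational(1, 2))))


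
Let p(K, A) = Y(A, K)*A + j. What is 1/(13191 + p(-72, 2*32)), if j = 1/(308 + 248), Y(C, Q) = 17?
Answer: 556/7939125 ≈ 7.0033e-5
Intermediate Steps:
j = 1/556 ≈ 0.0017986
p(K, A) = 1/556 + 17*A (p(K, A) = 17*A + 1/556 = 1/556 + 17*A)
1/(13191 + p(-72, 2*32)) = 1/(13191 + (1/556 + 17*(2*32))) = 1/(13191 + (1/556 + 17*64)) = 1/(13191 + (1/556 + 1088)) = 1/(13191 + 604929/556) = 1/(7939125/556) = 556/7939125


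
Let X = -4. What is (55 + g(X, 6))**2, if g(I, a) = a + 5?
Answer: 4356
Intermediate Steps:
g(I, a) = 5 + a
(55 + g(X, 6))**2 = (55 + (5 + 6))**2 = (55 + 11)**2 = 66**2 = 4356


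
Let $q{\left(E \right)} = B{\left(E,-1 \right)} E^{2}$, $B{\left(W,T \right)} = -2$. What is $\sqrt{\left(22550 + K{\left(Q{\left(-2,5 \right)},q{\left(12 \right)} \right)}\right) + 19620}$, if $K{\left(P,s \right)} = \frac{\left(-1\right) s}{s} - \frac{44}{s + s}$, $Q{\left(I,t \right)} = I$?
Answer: $\frac{\sqrt{6072347}}{12} \approx 205.35$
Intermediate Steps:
$q{\left(E \right)} = - 2 E^{2}$
$K{\left(P,s \right)} = -1 - \frac{22}{s}$ ($K{\left(P,s \right)} = -1 - \frac{44}{2 s} = -1 - 44 \frac{1}{2 s} = -1 - \frac{22}{s}$)
$\sqrt{\left(22550 + K{\left(Q{\left(-2,5 \right)},q{\left(12 \right)} \right)}\right) + 19620} = \sqrt{\left(22550 + \frac{-22 - - 2 \cdot 12^{2}}{\left(-2\right) 12^{2}}\right) + 19620} = \sqrt{\left(22550 + \frac{-22 - \left(-2\right) 144}{\left(-2\right) 144}\right) + 19620} = \sqrt{\left(22550 + \frac{-22 - -288}{-288}\right) + 19620} = \sqrt{\left(22550 - \frac{-22 + 288}{288}\right) + 19620} = \sqrt{\left(22550 - \frac{133}{144}\right) + 19620} = \sqrt{\frac{3247067}{144} + 19620} = \sqrt{\frac{6072347}{144}} = \frac{\sqrt{6072347}}{12}$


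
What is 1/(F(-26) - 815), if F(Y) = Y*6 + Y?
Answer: -1/997 ≈ -0.0010030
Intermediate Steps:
F(Y) = 7*Y (F(Y) = 6*Y + Y = 7*Y)
1/(F(-26) - 815) = 1/(7*(-26) - 815) = 1/(-182 - 815) = 1/(-997) = -1/997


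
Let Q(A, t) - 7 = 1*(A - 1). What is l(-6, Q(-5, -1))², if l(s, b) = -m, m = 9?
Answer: 81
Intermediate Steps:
Q(A, t) = 6 + A (Q(A, t) = 7 + 1*(A - 1) = 7 + 1*(-1 + A) = 7 + (-1 + A) = 6 + A)
l(s, b) = -9 (l(s, b) = -1*9 = -9)
l(-6, Q(-5, -1))² = (-9)² = 81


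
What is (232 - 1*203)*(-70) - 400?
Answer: -2430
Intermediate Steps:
(232 - 1*203)*(-70) - 400 = (232 - 203)*(-70) - 400 = 29*(-70) - 400 = -2030 - 400 = -2430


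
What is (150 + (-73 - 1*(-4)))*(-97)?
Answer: -7857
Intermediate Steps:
(150 + (-73 - 1*(-4)))*(-97) = (150 + (-73 + 4))*(-97) = (150 - 69)*(-97) = 81*(-97) = -7857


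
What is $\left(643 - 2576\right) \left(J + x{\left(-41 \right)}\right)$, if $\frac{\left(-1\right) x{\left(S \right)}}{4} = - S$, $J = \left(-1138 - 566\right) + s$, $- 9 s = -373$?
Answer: $\frac{31776587}{9} \approx 3.5307 \cdot 10^{6}$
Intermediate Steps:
$s = \frac{373}{9}$ ($s = \left(- \frac{1}{9}\right) \left(-373\right) = \frac{373}{9} \approx 41.444$)
$J = - \frac{14963}{9}$ ($J = \left(-1138 - 566\right) + \frac{373}{9} = -1704 + \frac{373}{9} = - \frac{14963}{9} \approx -1662.6$)
$x{\left(S \right)} = 4 S$ ($x{\left(S \right)} = - 4 \left(- S\right) = 4 S$)
$\left(643 - 2576\right) \left(J + x{\left(-41 \right)}\right) = \left(643 - 2576\right) \left(- \frac{14963}{9} + 4 \left(-41\right)\right) = - 1933 \left(- \frac{14963}{9} - 164\right) = \left(-1933\right) \left(- \frac{16439}{9}\right) = \frac{31776587}{9}$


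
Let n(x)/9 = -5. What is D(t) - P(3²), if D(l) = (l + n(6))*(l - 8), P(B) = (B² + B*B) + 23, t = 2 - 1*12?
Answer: 805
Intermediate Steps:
t = -10 (t = 2 - 12 = -10)
P(B) = 23 + 2*B² (P(B) = (B² + B²) + 23 = 2*B² + 23 = 23 + 2*B²)
n(x) = -45 (n(x) = 9*(-5) = -45)
D(l) = (-45 + l)*(-8 + l) (D(l) = (l - 45)*(l - 8) = (-45 + l)*(-8 + l))
D(t) - P(3²) = (360 + (-10)² - 53*(-10)) - (23 + 2*(3²)²) = (360 + 100 + 530) - (23 + 2*9²) = 990 - (23 + 2*81) = 990 - (23 + 162) = 990 - 1*185 = 990 - 185 = 805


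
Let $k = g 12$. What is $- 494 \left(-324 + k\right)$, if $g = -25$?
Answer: $308256$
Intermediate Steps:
$k = -300$ ($k = \left(-25\right) 12 = -300$)
$- 494 \left(-324 + k\right) = - 494 \left(-324 - 300\right) = \left(-494\right) \left(-624\right) = 308256$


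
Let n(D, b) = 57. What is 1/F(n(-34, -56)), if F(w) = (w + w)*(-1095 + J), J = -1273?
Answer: -1/269952 ≈ -3.7044e-6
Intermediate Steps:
F(w) = -4736*w (F(w) = (w + w)*(-1095 - 1273) = (2*w)*(-2368) = -4736*w)
1/F(n(-34, -56)) = 1/(-4736*57) = 1/(-269952) = -1/269952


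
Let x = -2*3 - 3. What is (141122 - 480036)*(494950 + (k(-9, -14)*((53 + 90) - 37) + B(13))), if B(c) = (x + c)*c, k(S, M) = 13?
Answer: -168230131320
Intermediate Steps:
x = -9 (x = -6 - 3 = -9)
B(c) = c*(-9 + c) (B(c) = (-9 + c)*c = c*(-9 + c))
(141122 - 480036)*(494950 + (k(-9, -14)*((53 + 90) - 37) + B(13))) = (141122 - 480036)*(494950 + (13*((53 + 90) - 37) + 13*(-9 + 13))) = -338914*(494950 + (13*(143 - 37) + 13*4)) = -338914*(494950 + (13*106 + 52)) = -338914*(494950 + (1378 + 52)) = -338914*(494950 + 1430) = -338914*496380 = -168230131320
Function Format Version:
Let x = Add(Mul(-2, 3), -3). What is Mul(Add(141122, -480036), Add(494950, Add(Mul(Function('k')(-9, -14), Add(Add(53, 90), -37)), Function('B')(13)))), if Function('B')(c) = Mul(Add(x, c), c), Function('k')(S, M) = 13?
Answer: -168230131320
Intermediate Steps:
x = -9 (x = Add(-6, -3) = -9)
Function('B')(c) = Mul(c, Add(-9, c)) (Function('B')(c) = Mul(Add(-9, c), c) = Mul(c, Add(-9, c)))
Mul(Add(141122, -480036), Add(494950, Add(Mul(Function('k')(-9, -14), Add(Add(53, 90), -37)), Function('B')(13)))) = Mul(Add(141122, -480036), Add(494950, Add(Mul(13, Add(Add(53, 90), -37)), Mul(13, Add(-9, 13))))) = Mul(-338914, Add(494950, Add(Mul(13, Add(143, -37)), Mul(13, 4)))) = Mul(-338914, Add(494950, Add(Mul(13, 106), 52))) = Mul(-338914, Add(494950, Add(1378, 52))) = Mul(-338914, Add(494950, 1430)) = Mul(-338914, 496380) = -168230131320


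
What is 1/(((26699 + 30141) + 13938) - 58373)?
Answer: 1/12405 ≈ 8.0613e-5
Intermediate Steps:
1/(((26699 + 30141) + 13938) - 58373) = 1/((56840 + 13938) - 58373) = 1/(70778 - 58373) = 1/12405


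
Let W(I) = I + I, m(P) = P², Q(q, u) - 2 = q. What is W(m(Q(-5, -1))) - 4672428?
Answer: -4672410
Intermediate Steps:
Q(q, u) = 2 + q
W(I) = 2*I
W(m(Q(-5, -1))) - 4672428 = 2*(2 - 5)² - 4672428 = 2*(-3)² - 4672428 = 2*9 - 4672428 = 18 - 4672428 = -4672410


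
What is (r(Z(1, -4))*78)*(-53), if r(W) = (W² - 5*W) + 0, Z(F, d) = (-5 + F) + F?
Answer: -99216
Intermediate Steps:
Z(F, d) = -5 + 2*F
r(W) = W² - 5*W
(r(Z(1, -4))*78)*(-53) = (((-5 + 2*1)*(-5 + (-5 + 2*1)))*78)*(-53) = (((-5 + 2)*(-5 + (-5 + 2)))*78)*(-53) = (-3*(-5 - 3)*78)*(-53) = (-3*(-8)*78)*(-53) = (24*78)*(-53) = 1872*(-53) = -99216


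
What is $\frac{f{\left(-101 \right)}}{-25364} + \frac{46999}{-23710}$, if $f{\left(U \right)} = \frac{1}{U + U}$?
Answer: $- \frac{120400334381}{60739424440} \approx -1.9822$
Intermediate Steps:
$f{\left(U \right)} = \frac{1}{2 U}$
$\frac{f{\left(-101 \right)}}{-25364} + \frac{46999}{-23710} = \frac{\frac{1}{2} \frac{1}{-101}}{-25364} + \frac{46999}{-23710} = \frac{1}{2} \left(- \frac{1}{101}\right) \left(- \frac{1}{25364}\right) + 46999 \left(- \frac{1}{23710}\right) = \left(- \frac{1}{202}\right) \left(- \frac{1}{25364}\right) - \frac{46999}{23710} = \frac{1}{5123528} - \frac{46999}{23710} = - \frac{120400334381}{60739424440}$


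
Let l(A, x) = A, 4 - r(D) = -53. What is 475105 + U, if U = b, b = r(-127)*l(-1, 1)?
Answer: 475048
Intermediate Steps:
r(D) = 57 (r(D) = 4 - 1*(-53) = 4 + 53 = 57)
b = -57 (b = 57*(-1) = -57)
U = -57
475105 + U = 475105 - 57 = 475048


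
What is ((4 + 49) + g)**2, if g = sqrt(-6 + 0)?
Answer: (53 + I*sqrt(6))**2 ≈ 2803.0 + 259.65*I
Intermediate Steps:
g = I*sqrt(6) (g = sqrt(-6) = I*sqrt(6) ≈ 2.4495*I)
((4 + 49) + g)**2 = ((4 + 49) + I*sqrt(6))**2 = (53 + I*sqrt(6))**2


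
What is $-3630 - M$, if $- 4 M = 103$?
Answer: $- \frac{14417}{4} \approx -3604.3$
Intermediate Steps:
$M = - \frac{103}{4}$ ($M = \left(- \frac{1}{4}\right) 103 = - \frac{103}{4} \approx -25.75$)
$-3630 - M = -3630 - - \frac{103}{4} = -3630 + \frac{103}{4} = - \frac{14417}{4}$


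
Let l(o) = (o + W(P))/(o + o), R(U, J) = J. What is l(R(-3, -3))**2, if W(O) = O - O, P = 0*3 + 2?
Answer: 1/4 ≈ 0.25000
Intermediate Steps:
P = 2 (P = 0 + 2 = 2)
W(O) = 0
l(o) = 1/2 (l(o) = (o + 0)/(o + o) = o/((2*o)) = o*(1/(2*o)) = 1/2)
l(R(-3, -3))**2 = (1/2)**2 = 1/4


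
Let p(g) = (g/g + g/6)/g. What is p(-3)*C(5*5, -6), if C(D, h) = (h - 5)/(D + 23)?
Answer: 11/288 ≈ 0.038194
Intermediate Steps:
C(D, h) = (-5 + h)/(23 + D)
p(g) = (1 + g/6)/g (p(g) = (1 + g*(⅙))/g = (1 + g/6)/g)
p(-3)*C(5*5, -6) = ((⅙)*(6 - 3)/(-3))*((-5 - 6)/(23 + 5*5)) = ((⅙)*(-⅓)*3)*(-11/(23 + 25)) = -(-11)/(6*48) = -(-11)/288 = -⅙*(-11/48) = 11/288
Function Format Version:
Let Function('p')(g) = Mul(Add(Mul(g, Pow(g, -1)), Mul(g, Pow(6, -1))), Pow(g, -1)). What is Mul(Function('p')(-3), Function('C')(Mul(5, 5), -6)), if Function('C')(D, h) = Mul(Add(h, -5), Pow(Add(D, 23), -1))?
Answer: Rational(11, 288) ≈ 0.038194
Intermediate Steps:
Function('C')(D, h) = Mul(Pow(Add(23, D), -1), Add(-5, h)) (Function('C')(D, h) = Mul(Add(-5, h), Pow(Add(23, D), -1)) = Mul(Pow(Add(23, D), -1), Add(-5, h)))
Function('p')(g) = Mul(Pow(g, -1), Add(1, Mul(Rational(1, 6), g))) (Function('p')(g) = Mul(Add(1, Mul(g, Rational(1, 6))), Pow(g, -1)) = Mul(Add(1, Mul(Rational(1, 6), g)), Pow(g, -1)) = Mul(Pow(g, -1), Add(1, Mul(Rational(1, 6), g))))
Mul(Function('p')(-3), Function('C')(Mul(5, 5), -6)) = Mul(Mul(Rational(1, 6), Pow(-3, -1), Add(6, -3)), Mul(Pow(Add(23, Mul(5, 5)), -1), Add(-5, -6))) = Mul(Mul(Rational(1, 6), Rational(-1, 3), 3), Mul(Pow(Add(23, 25), -1), -11)) = Mul(Rational(-1, 6), Mul(Pow(48, -1), -11)) = Mul(Rational(-1, 6), Mul(Rational(1, 48), -11)) = Mul(Rational(-1, 6), Rational(-11, 48)) = Rational(11, 288)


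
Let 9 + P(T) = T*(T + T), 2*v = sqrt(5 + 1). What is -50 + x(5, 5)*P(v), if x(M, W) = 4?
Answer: -74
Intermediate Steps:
v = sqrt(6)/2 (v = sqrt(5 + 1)/2 = sqrt(6)/2 ≈ 1.2247)
P(T) = -9 + 2*T**2 (P(T) = -9 + T*(T + T) = -9 + T*(2*T) = -9 + 2*T**2)
-50 + x(5, 5)*P(v) = -50 + 4*(-9 + 2*(sqrt(6)/2)**2) = -50 + 4*(-9 + 2*(3/2)) = -50 + 4*(-9 + 3) = -50 + 4*(-6) = -50 - 24 = -74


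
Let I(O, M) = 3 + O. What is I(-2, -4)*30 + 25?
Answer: 55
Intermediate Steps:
I(-2, -4)*30 + 25 = (3 - 2)*30 + 25 = 1*30 + 25 = 30 + 25 = 55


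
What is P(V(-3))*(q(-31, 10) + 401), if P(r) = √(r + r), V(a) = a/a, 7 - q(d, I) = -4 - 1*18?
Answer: 430*√2 ≈ 608.11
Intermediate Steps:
q(d, I) = 29 (q(d, I) = 7 - (-4 - 1*18) = 7 - (-4 - 18) = 7 - 1*(-22) = 7 + 22 = 29)
V(a) = 1
P(r) = √2*√r (P(r) = √(2*r) = √2*√r)
P(V(-3))*(q(-31, 10) + 401) = (√2*√1)*(29 + 401) = (√2*1)*430 = √2*430 = 430*√2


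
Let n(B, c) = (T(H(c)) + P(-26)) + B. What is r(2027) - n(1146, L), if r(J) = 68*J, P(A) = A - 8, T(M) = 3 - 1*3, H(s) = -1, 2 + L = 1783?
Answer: 136724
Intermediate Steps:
L = 1781 (L = -2 + 1783 = 1781)
T(M) = 0 (T(M) = 3 - 3 = 0)
P(A) = -8 + A
n(B, c) = -34 + B (n(B, c) = (0 + (-8 - 26)) + B = (0 - 34) + B = -34 + B)
r(2027) - n(1146, L) = 68*2027 - (-34 + 1146) = 137836 - 1*1112 = 137836 - 1112 = 136724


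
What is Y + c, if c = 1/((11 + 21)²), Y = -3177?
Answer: -3253247/1024 ≈ -3177.0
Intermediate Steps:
c = 1/1024 (c = 1/(32²) = 1/1024 ≈ 0.00097656)
Y + c = -3177 + 1/1024 = -3253247/1024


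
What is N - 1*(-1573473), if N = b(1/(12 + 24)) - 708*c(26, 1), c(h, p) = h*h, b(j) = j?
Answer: 39415141/36 ≈ 1.0949e+6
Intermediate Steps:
c(h, p) = h²
N = -17229887/36 (N = 1/(12 + 24) - 708*26² = 1/36 - 708*676 = 1/36 - 478608 = -17229887/36 ≈ -4.7861e+5)
N - 1*(-1573473) = -17229887/36 - 1*(-1573473) = -17229887/36 + 1573473 = 39415141/36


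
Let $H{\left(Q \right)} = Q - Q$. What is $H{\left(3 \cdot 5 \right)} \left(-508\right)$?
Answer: $0$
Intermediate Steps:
$H{\left(Q \right)} = 0$
$H{\left(3 \cdot 5 \right)} \left(-508\right) = 0 \left(-508\right) = 0$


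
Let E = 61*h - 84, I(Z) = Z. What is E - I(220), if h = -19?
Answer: -1463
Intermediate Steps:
E = -1243 (E = 61*(-19) - 84 = -1159 - 84 = -1243)
E - I(220) = -1243 - 1*220 = -1243 - 220 = -1463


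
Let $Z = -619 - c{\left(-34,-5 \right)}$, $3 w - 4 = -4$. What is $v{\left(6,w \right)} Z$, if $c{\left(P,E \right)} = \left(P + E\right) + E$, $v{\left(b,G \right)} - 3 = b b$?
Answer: $-22425$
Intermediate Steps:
$w = 0$ ($w = \frac{4}{3} + \frac{1}{3} \left(-4\right) = \frac{4}{3} - \frac{4}{3} = 0$)
$v{\left(b,G \right)} = 3 + b^{2}$ ($v{\left(b,G \right)} = 3 + b b = 3 + b^{2}$)
$c{\left(P,E \right)} = P + 2 E$ ($c{\left(P,E \right)} = \left(E + P\right) + E = P + 2 E$)
$Z = -575$ ($Z = -619 - \left(-34 + 2 \left(-5\right)\right) = -619 - \left(-34 - 10\right) = -619 - -44 = -619 + 44 = -575$)
$v{\left(6,w \right)} Z = \left(3 + 6^{2}\right) \left(-575\right) = \left(3 + 36\right) \left(-575\right) = 39 \left(-575\right) = -22425$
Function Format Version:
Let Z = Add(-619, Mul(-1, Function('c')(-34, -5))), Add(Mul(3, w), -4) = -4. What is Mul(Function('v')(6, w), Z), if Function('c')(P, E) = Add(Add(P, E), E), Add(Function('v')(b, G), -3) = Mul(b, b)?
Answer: -22425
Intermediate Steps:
w = 0 (w = Add(Rational(4, 3), Mul(Rational(1, 3), -4)) = Add(Rational(4, 3), Rational(-4, 3)) = 0)
Function('v')(b, G) = Add(3, Pow(b, 2)) (Function('v')(b, G) = Add(3, Mul(b, b)) = Add(3, Pow(b, 2)))
Function('c')(P, E) = Add(P, Mul(2, E)) (Function('c')(P, E) = Add(Add(E, P), E) = Add(P, Mul(2, E)))
Z = -575 (Z = Add(-619, Mul(-1, Add(-34, Mul(2, -5)))) = Add(-619, Mul(-1, Add(-34, -10))) = Add(-619, Mul(-1, -44)) = Add(-619, 44) = -575)
Mul(Function('v')(6, w), Z) = Mul(Add(3, Pow(6, 2)), -575) = Mul(Add(3, 36), -575) = Mul(39, -575) = -22425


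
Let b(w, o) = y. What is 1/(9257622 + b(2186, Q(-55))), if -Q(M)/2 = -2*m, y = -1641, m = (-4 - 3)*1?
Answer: 1/9255981 ≈ 1.0804e-7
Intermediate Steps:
m = -7 (m = -7*1 = -7)
Q(M) = -28 (Q(M) = -(-4)*(-7) = -2*14 = -28)
b(w, o) = -1641
1/(9257622 + b(2186, Q(-55))) = 1/(9257622 - 1641) = 1/9255981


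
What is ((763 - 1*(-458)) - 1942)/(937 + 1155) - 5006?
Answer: -10473273/2092 ≈ -5006.3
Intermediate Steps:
((763 - 1*(-458)) - 1942)/(937 + 1155) - 5006 = ((763 + 458) - 1942)/2092 - 5006 = (1221 - 1942)*(1/2092) - 5006 = -721*1/2092 - 5006 = -721/2092 - 5006 = -10473273/2092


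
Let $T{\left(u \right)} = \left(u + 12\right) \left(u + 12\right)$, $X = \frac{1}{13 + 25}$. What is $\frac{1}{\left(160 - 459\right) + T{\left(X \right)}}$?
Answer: $- \frac{1444}{222907} \approx -0.006478$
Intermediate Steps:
$X = \frac{1}{38} \approx 0.026316$
$T{\left(u \right)} = \left(12 + u\right)^{2}$ ($T{\left(u \right)} = \left(12 + u\right) \left(12 + u\right) = \left(12 + u\right)^{2}$)
$\frac{1}{\left(160 - 459\right) + T{\left(X \right)}} = \frac{1}{\left(160 - 459\right) + \left(12 + \frac{1}{38}\right)^{2}} = \frac{1}{-299 + \left(\frac{457}{38}\right)^{2}} = \frac{1}{-299 + \frac{208849}{1444}} = \frac{1}{- \frac{222907}{1444}} = - \frac{1444}{222907}$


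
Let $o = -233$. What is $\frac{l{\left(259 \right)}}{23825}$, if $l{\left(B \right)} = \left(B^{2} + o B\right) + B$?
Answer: $\frac{6993}{23825} \approx 0.29352$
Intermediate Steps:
$l{\left(B \right)} = B^{2} - 232 B$ ($l{\left(B \right)} = \left(B^{2} - 233 B\right) + B = B^{2} - 232 B$)
$\frac{l{\left(259 \right)}}{23825} = \frac{259 \left(-232 + 259\right)}{23825} = 259 \cdot 27 \cdot \frac{1}{23825} = 6993 \cdot \frac{1}{23825} = \frac{6993}{23825}$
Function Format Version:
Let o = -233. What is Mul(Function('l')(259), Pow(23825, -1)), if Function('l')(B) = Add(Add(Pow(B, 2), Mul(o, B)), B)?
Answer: Rational(6993, 23825) ≈ 0.29352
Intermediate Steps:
Function('l')(B) = Add(Pow(B, 2), Mul(-232, B)) (Function('l')(B) = Add(Add(Pow(B, 2), Mul(-233, B)), B) = Add(Pow(B, 2), Mul(-232, B)))
Mul(Function('l')(259), Pow(23825, -1)) = Mul(Mul(259, Add(-232, 259)), Pow(23825, -1)) = Mul(Mul(259, 27), Rational(1, 23825)) = Mul(6993, Rational(1, 23825)) = Rational(6993, 23825)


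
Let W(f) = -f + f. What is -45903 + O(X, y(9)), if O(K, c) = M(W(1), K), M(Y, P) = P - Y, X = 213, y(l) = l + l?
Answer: -45690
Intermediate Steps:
y(l) = 2*l
W(f) = 0
O(K, c) = K (O(K, c) = K - 1*0 = K + 0 = K)
-45903 + O(X, y(9)) = -45903 + 213 = -45690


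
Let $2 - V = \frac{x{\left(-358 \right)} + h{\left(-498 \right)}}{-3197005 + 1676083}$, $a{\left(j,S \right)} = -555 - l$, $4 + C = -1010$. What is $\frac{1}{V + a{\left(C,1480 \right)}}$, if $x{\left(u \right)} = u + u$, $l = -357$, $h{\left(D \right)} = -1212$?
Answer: $- \frac{760461}{149051320} \approx -0.005102$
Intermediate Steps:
$C = -1014$ ($C = -4 - 1010 = -1014$)
$x{\left(u \right)} = 2 u$
$a{\left(j,S \right)} = -198$ ($a{\left(j,S \right)} = -555 - -357 = -555 + 357 = -198$)
$V = \frac{1519958}{760461}$ ($V = 2 - \frac{2 \left(-358\right) - 1212}{-3197005 + 1676083} = 2 - \frac{-716 - 1212}{-1520922} = 2 - \left(-1928\right) \left(- \frac{1}{1520922}\right) = 2 - \frac{964}{760461} = \frac{1519958}{760461} \approx 1.9987$)
$\frac{1}{V + a{\left(C,1480 \right)}} = \frac{1}{\frac{1519958}{760461} - 198} = \frac{1}{- \frac{149051320}{760461}} = - \frac{760461}{149051320}$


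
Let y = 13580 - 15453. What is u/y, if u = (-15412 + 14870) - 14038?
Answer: 14580/1873 ≈ 7.7843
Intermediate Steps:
y = -1873
u = -14580 (u = -542 - 14038 = -14580)
u/y = -14580/(-1873) = -14580*(-1/1873) = 14580/1873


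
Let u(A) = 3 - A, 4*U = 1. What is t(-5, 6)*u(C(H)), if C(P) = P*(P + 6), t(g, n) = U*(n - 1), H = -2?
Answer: 55/4 ≈ 13.750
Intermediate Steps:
U = ¼ (U = (¼)*1 = ¼ ≈ 0.25000)
t(g, n) = -¼ + n/4 (t(g, n) = (n - 1)/4 = (-1 + n)/4 = -¼ + n/4)
C(P) = P*(6 + P)
t(-5, 6)*u(C(H)) = (-¼ + (¼)*6)*(3 - (-2)*(6 - 2)) = (-¼ + 3/2)*(3 - (-2)*4) = 5*(3 - 1*(-8))/4 = 5*(3 + 8)/4 = (5/4)*11 = 55/4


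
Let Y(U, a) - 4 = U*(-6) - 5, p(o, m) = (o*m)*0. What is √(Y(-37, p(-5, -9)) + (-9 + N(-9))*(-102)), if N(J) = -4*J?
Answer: I*√2533 ≈ 50.329*I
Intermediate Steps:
p(o, m) = 0 (p(o, m) = (m*o)*0 = 0)
Y(U, a) = -1 - 6*U (Y(U, a) = 4 + (U*(-6) - 5) = 4 + (-6*U - 5) = 4 + (-5 - 6*U) = -1 - 6*U)
√(Y(-37, p(-5, -9)) + (-9 + N(-9))*(-102)) = √((-1 - 6*(-37)) + (-9 - 4*(-9))*(-102)) = √((-1 + 222) + (-9 + 36)*(-102)) = √(221 + 27*(-102)) = √(221 - 2754) = √(-2533) = I*√2533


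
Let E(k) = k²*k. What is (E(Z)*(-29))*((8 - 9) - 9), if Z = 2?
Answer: 2320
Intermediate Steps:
E(k) = k³
(E(Z)*(-29))*((8 - 9) - 9) = (2³*(-29))*((8 - 9) - 9) = (8*(-29))*(-1 - 9) = -232*(-10) = 2320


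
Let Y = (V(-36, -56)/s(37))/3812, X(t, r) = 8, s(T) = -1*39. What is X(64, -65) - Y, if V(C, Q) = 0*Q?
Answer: 8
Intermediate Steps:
s(T) = -39
V(C, Q) = 0
Y = 0 (Y = (0/(-39))/3812 = (0*(-1/39))*(1/3812) = 0*(1/3812) = 0)
X(64, -65) - Y = 8 - 1*0 = 8 + 0 = 8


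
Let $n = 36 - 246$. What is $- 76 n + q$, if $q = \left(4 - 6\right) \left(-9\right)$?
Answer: $15978$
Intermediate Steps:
$n = -210$ ($n = 36 - 246 = -210$)
$q = 18$ ($q = \left(-2\right) \left(-9\right) = 18$)
$- 76 n + q = \left(-76\right) \left(-210\right) + 18 = 15960 + 18 = 15978$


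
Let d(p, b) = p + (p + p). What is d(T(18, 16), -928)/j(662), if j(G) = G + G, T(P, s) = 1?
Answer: 3/1324 ≈ 0.0022659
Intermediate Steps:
d(p, b) = 3*p (d(p, b) = p + 2*p = 3*p)
j(G) = 2*G
d(T(18, 16), -928)/j(662) = (3*1)/((2*662)) = 3/1324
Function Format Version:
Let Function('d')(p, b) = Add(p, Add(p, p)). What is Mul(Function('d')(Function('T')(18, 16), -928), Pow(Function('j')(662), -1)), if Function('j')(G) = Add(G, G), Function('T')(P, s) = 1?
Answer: Rational(3, 1324) ≈ 0.0022659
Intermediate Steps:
Function('d')(p, b) = Mul(3, p) (Function('d')(p, b) = Add(p, Mul(2, p)) = Mul(3, p))
Function('j')(G) = Mul(2, G)
Mul(Function('d')(Function('T')(18, 16), -928), Pow(Function('j')(662), -1)) = Mul(Mul(3, 1), Pow(Mul(2, 662), -1)) = Mul(3, Pow(1324, -1)) = Mul(3, Rational(1, 1324)) = Rational(3, 1324)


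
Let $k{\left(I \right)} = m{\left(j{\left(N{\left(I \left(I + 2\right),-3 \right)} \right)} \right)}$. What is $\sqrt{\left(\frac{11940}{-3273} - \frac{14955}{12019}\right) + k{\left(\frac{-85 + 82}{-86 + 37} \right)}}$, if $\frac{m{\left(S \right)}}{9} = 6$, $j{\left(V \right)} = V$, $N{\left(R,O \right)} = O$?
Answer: $\frac{\sqrt{8443756176420089}}{13112729} \approx 7.0077$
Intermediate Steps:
$m{\left(S \right)} = 54$ ($m{\left(S \right)} = 9 \cdot 6 = 54$)
$k{\left(I \right)} = 54$
$\sqrt{\left(\frac{11940}{-3273} - \frac{14955}{12019}\right) + k{\left(\frac{-85 + 82}{-86 + 37} \right)}} = \sqrt{\left(\frac{11940}{-3273} - \frac{14955}{12019}\right) + 54} = \sqrt{\left(11940 \left(- \frac{1}{3273}\right) - \frac{14955}{12019}\right) + 54} = \sqrt{\left(- \frac{3980}{1091} - \frac{14955}{12019}\right) + 54} = \sqrt{- \frac{64151525}{13112729} + 54} = \sqrt{\frac{643935841}{13112729}} = \frac{\sqrt{8443756176420089}}{13112729}$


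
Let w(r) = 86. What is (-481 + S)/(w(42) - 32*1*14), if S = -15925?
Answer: 8203/181 ≈ 45.320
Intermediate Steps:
(-481 + S)/(w(42) - 32*1*14) = (-481 - 15925)/(86 - 32*1*14) = -16406/(86 - 32*14) = -16406/(86 - 448) = -16406/(-362) = -16406*(-1/362) = 8203/181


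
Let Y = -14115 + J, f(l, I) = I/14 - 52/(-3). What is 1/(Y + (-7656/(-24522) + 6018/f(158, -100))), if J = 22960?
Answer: 437309/4126388080 ≈ 0.00010598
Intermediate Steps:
f(l, I) = 52/3 + I/14 (f(l, I) = I*(1/14) - 52*(-⅓) = I/14 + 52/3 = 52/3 + I/14)
Y = 8845 (Y = -14115 + 22960 = 8845)
1/(Y + (-7656/(-24522) + 6018/f(158, -100))) = 1/(8845 + (-7656/(-24522) + 6018/(52/3 + (1/14)*(-100)))) = 1/(8845 + (-7656*(-1/24522) + 6018/(52/3 - 50/7))) = 1/(8845 + (1276/4087 + 6018/(214/21))) = 1/(8845 + (1276/4087 + 6018*(21/214))) = 1/(8845 + (1276/4087 + 63189/107)) = 1/(8845 + 258389975/437309) = 1/(4126388080/437309) = 437309/4126388080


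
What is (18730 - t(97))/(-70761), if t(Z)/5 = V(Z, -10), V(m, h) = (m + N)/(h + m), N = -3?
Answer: -1629040/6156207 ≈ -0.26462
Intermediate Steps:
V(m, h) = (-3 + m)/(h + m) (V(m, h) = (m - 3)/(h + m) = (-3 + m)/(h + m))
t(Z) = 5*(-3 + Z)/(-10 + Z) (t(Z) = 5*((-3 + Z)/(-10 + Z)) = 5*(-3 + Z)/(-10 + Z))
(18730 - t(97))/(-70761) = (18730 - 5*(-3 + 97)/(-10 + 97))/(-70761) = (18730 - 5*94/87)*(-1/70761) = (18730 - 1*470/87)*(-1/70761) = (18730 - 470/87)*(-1/70761) = (1629040/87)*(-1/70761) = -1629040/6156207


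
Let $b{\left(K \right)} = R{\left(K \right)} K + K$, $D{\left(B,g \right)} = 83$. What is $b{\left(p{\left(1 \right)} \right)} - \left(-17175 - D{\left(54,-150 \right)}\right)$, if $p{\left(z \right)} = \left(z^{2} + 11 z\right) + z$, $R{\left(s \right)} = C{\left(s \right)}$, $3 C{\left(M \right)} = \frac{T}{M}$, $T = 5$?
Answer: $\frac{51818}{3} \approx 17273.0$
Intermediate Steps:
$C{\left(M \right)} = \frac{5}{3 M}$ ($C{\left(M \right)} = \frac{5 \frac{1}{M}}{3} = \frac{5}{3 M}$)
$R{\left(s \right)} = \frac{5}{3 s}$
$p{\left(z \right)} = z^{2} + 12 z$
$b{\left(K \right)} = \frac{5}{3} + K$ ($b{\left(K \right)} = \frac{5}{3 K} K + K = \frac{5}{3} + K$)
$b{\left(p{\left(1 \right)} \right)} - \left(-17175 - D{\left(54,-150 \right)}\right) = \left(\frac{5}{3} + 1 \left(12 + 1\right)\right) - \left(-17175 - 83\right) = \left(\frac{5}{3} + 1 \cdot 13\right) - \left(-17175 - 83\right) = \left(\frac{5}{3} + 13\right) - -17258 = \frac{44}{3} + 17258 = \frac{51818}{3}$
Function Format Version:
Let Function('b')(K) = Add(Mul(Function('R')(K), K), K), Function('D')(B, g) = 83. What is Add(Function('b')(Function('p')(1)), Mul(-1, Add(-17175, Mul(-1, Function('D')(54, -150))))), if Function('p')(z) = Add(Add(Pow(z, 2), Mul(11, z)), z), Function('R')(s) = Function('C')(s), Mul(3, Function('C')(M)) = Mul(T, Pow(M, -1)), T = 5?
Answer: Rational(51818, 3) ≈ 17273.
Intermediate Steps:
Function('C')(M) = Mul(Rational(5, 3), Pow(M, -1)) (Function('C')(M) = Mul(Rational(1, 3), Mul(5, Pow(M, -1))) = Mul(Rational(5, 3), Pow(M, -1)))
Function('R')(s) = Mul(Rational(5, 3), Pow(s, -1))
Function('p')(z) = Add(Pow(z, 2), Mul(12, z))
Function('b')(K) = Add(Rational(5, 3), K) (Function('b')(K) = Add(Mul(Mul(Rational(5, 3), Pow(K, -1)), K), K) = Add(Rational(5, 3), K))
Add(Function('b')(Function('p')(1)), Mul(-1, Add(-17175, Mul(-1, Function('D')(54, -150))))) = Add(Add(Rational(5, 3), Mul(1, Add(12, 1))), Mul(-1, Add(-17175, Mul(-1, 83)))) = Add(Add(Rational(5, 3), Mul(1, 13)), Mul(-1, Add(-17175, -83))) = Add(Add(Rational(5, 3), 13), Mul(-1, -17258)) = Add(Rational(44, 3), 17258) = Rational(51818, 3)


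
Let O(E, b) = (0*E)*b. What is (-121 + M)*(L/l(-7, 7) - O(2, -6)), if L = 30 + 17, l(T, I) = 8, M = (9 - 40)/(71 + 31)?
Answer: -581531/816 ≈ -712.66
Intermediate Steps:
M = -31/102 ≈ -0.30392
O(E, b) = 0 (O(E, b) = 0*b = 0)
L = 47
(-121 + M)*(L/l(-7, 7) - O(2, -6)) = (-121 - 31/102)*(47/8 - 1*0) = -12373*(47*(⅛) + 0)/102 = -12373*(47/8 + 0)/102 = -12373/102*47/8 = -581531/816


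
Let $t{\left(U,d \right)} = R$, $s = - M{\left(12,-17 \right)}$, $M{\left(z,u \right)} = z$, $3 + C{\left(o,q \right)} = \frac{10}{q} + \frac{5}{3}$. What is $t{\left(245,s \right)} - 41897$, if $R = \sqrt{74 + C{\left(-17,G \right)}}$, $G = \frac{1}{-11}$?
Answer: $-41897 + \frac{4 i \sqrt{21}}{3} \approx -41897.0 + 6.1101 i$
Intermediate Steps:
$G = - \frac{1}{11} \approx -0.090909$
$C{\left(o,q \right)} = - \frac{4}{3} + \frac{10}{q}$ ($C{\left(o,q \right)} = -3 + \left(\frac{10}{q} + \frac{5}{3}\right) = -3 + \left(\frac{5}{3} + \frac{10}{q}\right) = - \frac{4}{3} + \frac{10}{q}$)
$s = -12$ ($s = \left(-1\right) 12 = -12$)
$R = \frac{4 i \sqrt{21}}{3}$ ($R = \sqrt{74 + \left(- \frac{4}{3} + \frac{10}{- \frac{1}{11}}\right)} = \sqrt{74 + \left(- \frac{4}{3} + 10 \left(-11\right)\right)} = \sqrt{74 - \frac{334}{3}} = \sqrt{- \frac{112}{3}} = \frac{4 i \sqrt{21}}{3} \approx 6.1101 i$)
$t{\left(U,d \right)} = \frac{4 i \sqrt{21}}{3}$
$t{\left(245,s \right)} - 41897 = \frac{4 i \sqrt{21}}{3} - 41897 = -41897 + \frac{4 i \sqrt{21}}{3}$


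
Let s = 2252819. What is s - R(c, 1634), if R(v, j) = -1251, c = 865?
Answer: 2254070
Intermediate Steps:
s - R(c, 1634) = 2252819 - 1*(-1251) = 2252819 + 1251 = 2254070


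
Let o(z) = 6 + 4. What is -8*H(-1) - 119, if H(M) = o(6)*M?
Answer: -39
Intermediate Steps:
o(z) = 10
H(M) = 10*M
-8*H(-1) - 119 = -80*(-1) - 119 = -8*(-10) - 119 = 80 - 119 = -39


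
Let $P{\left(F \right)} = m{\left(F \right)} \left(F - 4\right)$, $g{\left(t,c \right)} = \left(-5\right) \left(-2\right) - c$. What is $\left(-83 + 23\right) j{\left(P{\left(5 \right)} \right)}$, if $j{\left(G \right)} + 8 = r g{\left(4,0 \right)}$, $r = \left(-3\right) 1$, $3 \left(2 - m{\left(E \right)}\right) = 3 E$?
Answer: $2280$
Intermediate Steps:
$g{\left(t,c \right)} = 10 - c$
$m{\left(E \right)} = 2 - E$ ($m{\left(E \right)} = 2 - \frac{3 E}{3} = 2 - E$)
$r = -3$
$P{\left(F \right)} = \left(-4 + F\right) \left(2 - F\right)$ ($P{\left(F \right)} = \left(2 - F\right) \left(F - 4\right) = \left(2 - F\right) \left(-4 + F\right) = \left(-4 + F\right) \left(2 - F\right)$)
$j{\left(G \right)} = -38$ ($j{\left(G \right)} = -8 - 3 \left(10 - 0\right) = -8 - 3 \left(10 + 0\right) = -8 - 30 = -38$)
$\left(-83 + 23\right) j{\left(P{\left(5 \right)} \right)} = \left(-83 + 23\right) \left(-38\right) = \left(-60\right) \left(-38\right) = 2280$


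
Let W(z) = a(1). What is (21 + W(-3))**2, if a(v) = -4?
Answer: 289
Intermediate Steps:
W(z) = -4
(21 + W(-3))**2 = (21 - 4)**2 = 17**2 = 289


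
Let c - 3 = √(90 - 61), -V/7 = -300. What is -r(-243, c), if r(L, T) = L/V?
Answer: 81/700 ≈ 0.11571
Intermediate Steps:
V = 2100 (V = -7*(-300) = 2100)
c = 3 + √29 (c = 3 + √(90 - 61) = 3 + √29 ≈ 8.3852)
r(L, T) = L/2100
-r(-243, c) = -(-243)/2100 = -1*(-81/700) = 81/700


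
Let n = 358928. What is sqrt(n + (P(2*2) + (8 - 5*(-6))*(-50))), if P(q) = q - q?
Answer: 2*sqrt(89257) ≈ 597.52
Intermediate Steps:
P(q) = 0
sqrt(n + (P(2*2) + (8 - 5*(-6))*(-50))) = sqrt(358928 + (0 + (8 - 5*(-6))*(-50))) = sqrt(358928 + (0 + (8 + 30)*(-50))) = sqrt(358928 + (0 + 38*(-50))) = sqrt(358928 + (0 - 1900)) = sqrt(358928 - 1900) = sqrt(357028) = 2*sqrt(89257)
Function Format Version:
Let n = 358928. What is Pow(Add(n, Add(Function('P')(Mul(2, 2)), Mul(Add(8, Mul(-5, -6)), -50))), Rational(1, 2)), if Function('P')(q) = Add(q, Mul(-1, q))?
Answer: Mul(2, Pow(89257, Rational(1, 2))) ≈ 597.52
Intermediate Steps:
Function('P')(q) = 0
Pow(Add(n, Add(Function('P')(Mul(2, 2)), Mul(Add(8, Mul(-5, -6)), -50))), Rational(1, 2)) = Pow(Add(358928, Add(0, Mul(Add(8, Mul(-5, -6)), -50))), Rational(1, 2)) = Pow(Add(358928, Add(0, Mul(Add(8, 30), -50))), Rational(1, 2)) = Pow(Add(358928, Add(0, Mul(38, -50))), Rational(1, 2)) = Pow(Add(358928, Add(0, -1900)), Rational(1, 2)) = Pow(Add(358928, -1900), Rational(1, 2)) = Pow(357028, Rational(1, 2)) = Mul(2, Pow(89257, Rational(1, 2)))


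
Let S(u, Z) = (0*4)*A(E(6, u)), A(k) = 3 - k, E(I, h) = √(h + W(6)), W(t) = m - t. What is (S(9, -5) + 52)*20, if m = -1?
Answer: 1040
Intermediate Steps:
W(t) = -1 - t
E(I, h) = √(-7 + h) (E(I, h) = √(h + (-1 - 1*6)) = √(h + (-1 - 6)) = √(h - 7) = √(-7 + h))
S(u, Z) = 0 (S(u, Z) = (0*4)*(3 - √(-7 + u)) = 0*(3 - √(-7 + u)) = 0)
(S(9, -5) + 52)*20 = (0 + 52)*20 = 52*20 = 1040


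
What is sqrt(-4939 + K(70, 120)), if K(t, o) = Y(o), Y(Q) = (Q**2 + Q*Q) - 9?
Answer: 2*sqrt(5963) ≈ 154.44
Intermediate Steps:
Y(Q) = -9 + 2*Q**2 (Y(Q) = (Q**2 + Q**2) - 9 = 2*Q**2 - 9 = -9 + 2*Q**2)
K(t, o) = -9 + 2*o**2
sqrt(-4939 + K(70, 120)) = sqrt(-4939 + (-9 + 2*120**2)) = sqrt(-4939 + (-9 + 2*14400)) = sqrt(-4939 + (-9 + 28800)) = sqrt(-4939 + 28791) = sqrt(23852) = 2*sqrt(5963)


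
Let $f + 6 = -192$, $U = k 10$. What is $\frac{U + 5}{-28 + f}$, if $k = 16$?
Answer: $- \frac{165}{226} \approx -0.73009$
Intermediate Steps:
$U = 160$ ($U = 16 \cdot 10 = 160$)
$f = -198$ ($f = -6 - 192 = -198$)
$\frac{U + 5}{-28 + f} = \frac{160 + 5}{-28 - 198} = \frac{165}{-226} = 165 \left(- \frac{1}{226}\right) = - \frac{165}{226}$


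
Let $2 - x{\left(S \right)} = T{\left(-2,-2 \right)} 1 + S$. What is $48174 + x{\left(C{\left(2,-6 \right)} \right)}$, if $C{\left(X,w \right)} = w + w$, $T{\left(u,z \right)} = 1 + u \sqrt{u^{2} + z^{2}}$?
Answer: $48187 + 4 \sqrt{2} \approx 48193.0$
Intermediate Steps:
$C{\left(X,w \right)} = 2 w$
$x{\left(S \right)} = 1 - S + 4 \sqrt{2}$ ($x{\left(S \right)} = 2 - \left(\left(1 - 2 \sqrt{\left(-2\right)^{2} + \left(-2\right)^{2}}\right) 1 + S\right) = 2 - \left(\left(1 - 2 \sqrt{4 + 4}\right) 1 + S\right) = 2 - \left(\left(1 - 2 \sqrt{8}\right) 1 + S\right) = 2 - \left(\left(1 - 2 \cdot 2 \sqrt{2}\right) 1 + S\right) = 2 - \left(\left(1 - 4 \sqrt{2}\right) 1 + S\right) = 2 - \left(\left(1 - 4 \sqrt{2}\right) + S\right) = 2 - \left(1 + S - 4 \sqrt{2}\right) = 1 - S + 4 \sqrt{2}$)
$48174 + x{\left(C{\left(2,-6 \right)} \right)} = 48174 + \left(1 - 2 \left(-6\right) + 4 \sqrt{2}\right) = 48174 + \left(1 - -12 + 4 \sqrt{2}\right) = 48174 + \left(1 + 12 + 4 \sqrt{2}\right) = 48174 + \left(13 + 4 \sqrt{2}\right) = 48187 + 4 \sqrt{2}$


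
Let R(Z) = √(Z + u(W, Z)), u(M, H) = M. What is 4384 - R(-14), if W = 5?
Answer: 4384 - 3*I ≈ 4384.0 - 3.0*I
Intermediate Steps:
R(Z) = √(5 + Z) (R(Z) = √(Z + 5) = √(5 + Z))
4384 - R(-14) = 4384 - √(5 - 14) = 4384 - √(-9) = 4384 - 3*I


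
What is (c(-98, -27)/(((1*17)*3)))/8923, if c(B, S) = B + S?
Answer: -125/455073 ≈ -0.00027468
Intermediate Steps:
(c(-98, -27)/(((1*17)*3)))/8923 = ((-98 - 27)/(((1*17)*3)))/8923 = -125/(17*3)*(1/8923) = -125/51*(1/8923) = -125*1/51*(1/8923) = -125/51*1/8923 = -125/455073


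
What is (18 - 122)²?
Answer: 10816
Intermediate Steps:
(18 - 122)² = (-104)² = 10816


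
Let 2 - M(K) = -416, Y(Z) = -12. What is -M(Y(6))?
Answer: -418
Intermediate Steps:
M(K) = 418 (M(K) = 2 - 1*(-416) = 2 + 416 = 418)
-M(Y(6)) = -1*418 = -418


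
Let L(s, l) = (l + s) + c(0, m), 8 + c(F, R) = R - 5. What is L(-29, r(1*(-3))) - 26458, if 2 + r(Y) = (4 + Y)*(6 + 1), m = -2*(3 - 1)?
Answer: -26499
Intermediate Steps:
m = -4 (m = -2*2 = -4)
c(F, R) = -13 + R (c(F, R) = -8 + (R - 5) = -8 + (-5 + R) = -13 + R)
r(Y) = 26 + 7*Y (r(Y) = -2 + (4 + Y)*(6 + 1) = -2 + (4 + Y)*7 = -2 + (28 + 7*Y) = 26 + 7*Y)
L(s, l) = -17 + l + s (L(s, l) = (l + s) + (-13 - 4) = (l + s) - 17 = -17 + l + s)
L(-29, r(1*(-3))) - 26458 = (-17 + (26 + 7*(1*(-3))) - 29) - 26458 = (-17 + (26 + 7*(-3)) - 29) - 26458 = (-17 + (26 - 21) - 29) - 26458 = (-17 + 5 - 29) - 26458 = -41 - 26458 = -26499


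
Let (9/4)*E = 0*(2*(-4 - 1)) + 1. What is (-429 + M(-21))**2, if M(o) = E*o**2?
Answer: 54289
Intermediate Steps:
E = 4/9 (E = 4*(0*(2*(-4 - 1)) + 1)/9 = 4*(0*(2*(-5)) + 1)/9 = 4*(0*(-10) + 1)/9 = 4*(0 + 1)/9 = (4/9)*1 = 4/9 ≈ 0.44444)
M(o) = 4*o**2/9
(-429 + M(-21))**2 = (-429 + (4/9)*(-21)**2)**2 = (-429 + (4/9)*441)**2 = (-429 + 196)**2 = (-233)**2 = 54289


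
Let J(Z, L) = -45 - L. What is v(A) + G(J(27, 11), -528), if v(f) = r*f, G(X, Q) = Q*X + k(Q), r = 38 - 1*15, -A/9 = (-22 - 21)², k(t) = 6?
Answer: -353169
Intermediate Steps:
A = -16641 (A = -9*(-22 - 21)² = -9*(-43)² = -9*1849 = -16641)
r = 23 (r = 38 - 15 = 23)
G(X, Q) = 6 + Q*X (G(X, Q) = Q*X + 6 = 6 + Q*X)
v(f) = 23*f
v(A) + G(J(27, 11), -528) = 23*(-16641) + (6 - 528*(-45 - 1*11)) = -382743 + (6 - 528*(-45 - 11)) = -382743 + (6 - 528*(-56)) = -382743 + (6 + 29568) = -382743 + 29574 = -353169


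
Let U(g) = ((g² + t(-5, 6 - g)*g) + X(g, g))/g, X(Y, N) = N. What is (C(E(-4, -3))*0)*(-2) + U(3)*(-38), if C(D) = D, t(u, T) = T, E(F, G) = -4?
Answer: -266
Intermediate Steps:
U(g) = (g + g² + g*(6 - g))/g (U(g) = ((g² + (6 - g)*g) + g)/g = ((g² + g*(6 - g)) + g)/g = (g + g² + g*(6 - g))/g)
(C(E(-4, -3))*0)*(-2) + U(3)*(-38) = -4*0*(-2) + 7*(-38) = 0*(-2) - 266 = 0 - 266 = -266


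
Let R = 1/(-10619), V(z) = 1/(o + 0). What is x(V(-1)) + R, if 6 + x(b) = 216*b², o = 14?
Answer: -364087/74333 ≈ -4.8981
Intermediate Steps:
V(z) = 1/14 (V(z) = 1/(14 + 0) = 1/14)
x(b) = -6 + 216*b²
R = -1/10619 ≈ -9.4171e-5
x(V(-1)) + R = (-6 + 216*(1/14)²) - 1/10619 = (-6 + 216*(1/196)) - 1/10619 = (-6 + 54/49) - 1/10619 = -240/49 - 1/10619 = -364087/74333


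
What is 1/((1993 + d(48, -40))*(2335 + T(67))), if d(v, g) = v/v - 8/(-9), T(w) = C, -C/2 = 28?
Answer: 9/40917166 ≈ 2.1996e-7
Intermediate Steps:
C = -56 (C = -2*28 = -56)
T(w) = -56
d(v, g) = 17/9 (d(v, g) = 1 - 8*(-⅑) = 1 + 8/9 = 17/9)
1/((1993 + d(48, -40))*(2335 + T(67))) = 1/((1993 + 17/9)*(2335 - 56)) = 1/((17954/9)*2279) = 1/(40917166/9) = 9/40917166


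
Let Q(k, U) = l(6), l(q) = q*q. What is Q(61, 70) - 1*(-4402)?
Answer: 4438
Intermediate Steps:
l(q) = q²
Q(k, U) = 36 (Q(k, U) = 6² = 36)
Q(61, 70) - 1*(-4402) = 36 - 1*(-4402) = 36 + 4402 = 4438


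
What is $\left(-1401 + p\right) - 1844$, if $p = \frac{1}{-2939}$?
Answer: $- \frac{9537056}{2939} \approx -3245.0$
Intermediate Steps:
$p = - \frac{1}{2939} \approx -0.00034025$
$\left(-1401 + p\right) - 1844 = \left(-1401 - \frac{1}{2939}\right) - 1844 = - \frac{4117540}{2939} - 1844 = - \frac{9537056}{2939}$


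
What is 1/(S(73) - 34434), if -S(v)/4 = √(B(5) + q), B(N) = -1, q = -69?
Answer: I/(2*(-17217*I + 2*√70)) ≈ -2.9041e-5 + 2.8225e-8*I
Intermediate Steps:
S(v) = -4*I*√70 (S(v) = -4*√(-1 - 69) = -4*I*√70)
1/(S(73) - 34434) = 1/(-4*I*√70 - 34434) = 1/(-34434 - 4*I*√70)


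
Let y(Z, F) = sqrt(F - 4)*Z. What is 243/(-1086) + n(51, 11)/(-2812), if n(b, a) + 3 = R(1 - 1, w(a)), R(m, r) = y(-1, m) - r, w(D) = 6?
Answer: -112257/508972 + I/1406 ≈ -0.22056 + 0.00071124*I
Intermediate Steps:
y(Z, F) = Z*sqrt(-4 + F) (y(Z, F) = sqrt(-4 + F)*Z = Z*sqrt(-4 + F))
R(m, r) = -r - sqrt(-4 + m) (R(m, r) = -sqrt(-4 + m) - r = -r - sqrt(-4 + m))
n(b, a) = -9 - 2*I (n(b, a) = -3 + (-1*6 - sqrt(-4 + (1 - 1))) = -3 + (-6 - sqrt(-4 + 0)) = -3 + (-6 - sqrt(-4)) = -3 + (-6 - 2*I) = -9 - 2*I)
243/(-1086) + n(51, 11)/(-2812) = 243/(-1086) + (-9 - 2*I)/(-2812) = 243*(-1/1086) + (-9 - 2*I)*(-1/2812) = -81/362 + (9/2812 + I/1406) = -112257/508972 + I/1406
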